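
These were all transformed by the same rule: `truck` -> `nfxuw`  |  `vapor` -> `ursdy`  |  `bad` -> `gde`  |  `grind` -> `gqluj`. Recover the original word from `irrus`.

The output letters match the input read backwards, each shifted +3: truck reversed is kcurt. The word is reversed, then every letter is shifted forward by 3.
Decoding irrus: shift back: i−3=f, r−3=o, r−3=o, u−3=r, s−3=p → foorp; then reverse → proof.

proof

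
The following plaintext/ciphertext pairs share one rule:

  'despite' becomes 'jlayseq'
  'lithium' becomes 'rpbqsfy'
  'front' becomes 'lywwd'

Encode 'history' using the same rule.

npacyck

In despite: d→j is +6, e→l is +7, s→a is +8, p→y is +9 — the shift increases by 1 each position. Each letter shifts forward by (position + 6), i.e. 6, 7, 8, … — the shift grows by one for each successive letter.
On history: h+6=n, i+7=p, s+8=a, t+9=c, o+10=y, r+11=c, y+12=k.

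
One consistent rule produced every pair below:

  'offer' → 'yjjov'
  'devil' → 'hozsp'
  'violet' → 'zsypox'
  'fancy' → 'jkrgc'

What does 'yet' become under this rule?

cox

Vowels shift forward by 10 and consonants shift forward by 4.
For yet: y(cons)+4=c, e(vowel)+10=o, t(cons)+4=x.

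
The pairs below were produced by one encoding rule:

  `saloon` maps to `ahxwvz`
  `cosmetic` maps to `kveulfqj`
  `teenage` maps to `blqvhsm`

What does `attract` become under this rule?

iafzhob

Shifts by position in saloon: pos 0: s→a (+8), pos 1: a→h (+7), pos 2: l→x (+12), pos 3: o→w (+8), pos 4: o→v (+7), pos 5: n→z (+12) — repeating every 3. A repeating key of period 3 is used — shifts +8, +7, +12 over and over.
For attract: a+8=i, t+7=a, t+12=f, r+8=z, a+7=h, c+12=o, t+8=b.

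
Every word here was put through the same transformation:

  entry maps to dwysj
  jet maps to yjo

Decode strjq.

lemon

The output letters match the input read backwards, each shifted +5: entry reversed is yrtne. Read the word backwards and shift each letter +5.
Reversing it on strjq: shift back: s−5=n, t−5=o, r−5=m, j−5=e, q−5=l → nomel; then reverse → lemon.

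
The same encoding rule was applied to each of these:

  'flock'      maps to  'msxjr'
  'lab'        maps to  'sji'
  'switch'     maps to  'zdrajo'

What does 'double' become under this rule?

The shift depends on letter class: consonant f→m is +7, but vowel o→x is +9. Two shifts are in play — +9 for a/e/i/o/u, +7 for every other letter.
On double: d(cons)+7=k, o(vowel)+9=x, u(vowel)+9=d, b(cons)+7=i, l(cons)+7=s, e(vowel)+9=n.

kxdisn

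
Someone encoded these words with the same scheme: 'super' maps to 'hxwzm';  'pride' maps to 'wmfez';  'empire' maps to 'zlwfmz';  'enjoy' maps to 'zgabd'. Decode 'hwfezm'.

spider

s(18)→h(7) and u(20)→x(23) fit y≡21x+19 (mod 26); the inverse of 21 mod 26 is 5. This is an affine cipher: with a=0,…,z=25, each position x becomes (21x+19) mod 26.
Reversing it on hwfezm: h(7)→5·(7−19)≡18=s; w(22)→5·(22−19)≡15=p; f(5)→5·(5−19)≡8=i; e(4)→5·(4−19)≡3=d; z(25)→5·(25−19)≡4=e; m(12)→5·(12−19)≡17=r (all mod 26).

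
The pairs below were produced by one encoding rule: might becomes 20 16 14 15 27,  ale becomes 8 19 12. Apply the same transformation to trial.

m is letter #13 and maps to 20: an offset of 7. Letters become their 1-based position plus 7 (so a→8, b→9, …).
Applying it to trial: t=20→27, r=18→25, i=9→16, a=1→8, l=12→19.

27 25 16 8 19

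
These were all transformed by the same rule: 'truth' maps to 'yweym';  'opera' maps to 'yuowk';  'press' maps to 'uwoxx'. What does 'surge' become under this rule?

xewlo

The shift depends on letter class: consonant t→y is +5, but vowel u→e is +10. Vowels shift forward by 10 and consonants shift forward by 5.
On surge: s(cons)+5=x, u(vowel)+10=e, r(cons)+5=w, g(cons)+5=l, e(vowel)+10=o.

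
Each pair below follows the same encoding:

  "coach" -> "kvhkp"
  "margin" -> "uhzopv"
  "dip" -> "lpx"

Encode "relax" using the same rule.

zlthf

The shift depends on letter class: consonant c→k is +8, but vowel o→v is +7. Vowels shift forward by 7 and consonants shift forward by 8.
On relax: r(cons)+8=z, e(vowel)+7=l, l(cons)+8=t, a(vowel)+7=h, x(cons)+8=f.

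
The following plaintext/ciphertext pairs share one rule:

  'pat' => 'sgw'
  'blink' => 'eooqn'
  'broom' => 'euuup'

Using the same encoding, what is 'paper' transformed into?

The shift depends on letter class: consonant p→s is +3, but vowel a→g is +6. Vowels shift forward by 6 and consonants shift forward by 3.
Applying it to paper: p(cons)+3=s, a(vowel)+6=g, p(cons)+3=s, e(vowel)+6=k, r(cons)+3=u.

sgsku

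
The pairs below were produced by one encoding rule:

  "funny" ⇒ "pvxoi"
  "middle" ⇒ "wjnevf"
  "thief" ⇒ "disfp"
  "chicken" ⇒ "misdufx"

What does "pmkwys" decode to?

flavor

Shifts by position in funny: pos 0: f→p (+10), pos 1: u→v (+1), pos 2: n→x (+10), pos 3: n→o (+1) — repeating every 2. It's a Vigenère-style cipher with numeric key [10,1]: position i shifts by key[i mod 2].
Undoing it on pmkwys: p−10=f, m−1=l, k−10=a, w−1=v, y−10=o, s−1=r.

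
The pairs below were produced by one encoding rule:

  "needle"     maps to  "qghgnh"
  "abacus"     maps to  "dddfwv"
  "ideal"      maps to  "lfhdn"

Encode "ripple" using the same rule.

Shifts by position in needle: pos 0: n→q (+3), pos 1: e→g (+2), pos 2: e→h (+3), pos 3: d→g (+3), pos 4: l→n (+2), pos 5: e→h (+3) — repeating every 3. The shifts repeat in a cycle of length 3: positions 0,1,… shift by +3, +2, +3, then the pattern repeats.
For ripple: r+3=u, i+2=k, p+3=s, p+3=s, l+2=n, e+3=h.

ukssnh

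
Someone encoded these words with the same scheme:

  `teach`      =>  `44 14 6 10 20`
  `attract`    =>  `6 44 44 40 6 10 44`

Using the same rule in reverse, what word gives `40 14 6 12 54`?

ready

t(#20)→44 and e(#5)→14: differences scale by 2, so n = 2·pos + 4. With a=1..z=26, the number is 2·pos + 4.
Decoding 40 14 6 12 54: 40→(40−4)÷2=18=r, 14→(14−4)÷2=5=e, 6→(6−4)÷2=1=a, 12→(12−4)÷2=4=d, 54→(54−4)÷2=25=y.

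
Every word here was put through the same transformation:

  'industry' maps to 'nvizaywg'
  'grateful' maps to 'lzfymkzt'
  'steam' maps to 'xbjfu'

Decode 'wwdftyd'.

The shifts repeat in a cycle of length 3: positions 0,1,… shift by +5, +8, +5, then the pattern repeats.
Undoing it on wwdftyd: w−5=r, w−8=o, d−5=y, f−5=a, t−8=l, y−5=t, d−5=y.

royalty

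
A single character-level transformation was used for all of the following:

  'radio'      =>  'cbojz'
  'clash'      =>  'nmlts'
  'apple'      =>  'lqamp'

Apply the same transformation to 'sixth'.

djius

It's a Vigenère-style cipher with numeric key [11,1]: position i shifts by key[i mod 2].
For sixth: s+11=d, i+1=j, x+11=i, t+1=u, h+11=s.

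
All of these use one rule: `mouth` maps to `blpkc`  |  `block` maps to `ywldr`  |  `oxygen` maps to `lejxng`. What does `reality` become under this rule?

antwhkj

m(12)→b(1) and o(14)→l(11) fit y≡5x+19 (mod 26); the inverse of 5 mod 26 is 21. Each letter's alphabet position (a=0..z=25) is mapped through 5·x+19 mod 26 — an affine cipher.
On reality: r(17)→5·17+19≡0=a; e(4)→5·4+19≡13=n; a(0)→5·0+19≡19=t; l(11)→5·11+19≡22=w; i(8)→5·8+19≡7=h; t(19)→5·19+19≡10=k; y(24)→5·24+19≡9=j (all mod 26).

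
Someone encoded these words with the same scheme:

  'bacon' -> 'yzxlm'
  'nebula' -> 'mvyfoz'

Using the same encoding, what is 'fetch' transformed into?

uvgxs

Letters are reflected about the middle of the alphabet (position → 25−position): Atbash.
On fetch: f↔u, e↔v, t↔g, c↔x, h↔s.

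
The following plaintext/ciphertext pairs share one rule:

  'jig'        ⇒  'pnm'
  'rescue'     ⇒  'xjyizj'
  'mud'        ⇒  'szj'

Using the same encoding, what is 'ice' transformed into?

nij

The shift depends on letter class: consonant j→p is +6, but vowel i→n is +5. Vowels shift forward by 5 and consonants shift forward by 6.
Applying it to ice: i(vowel)+5=n, c(cons)+6=i, e(vowel)+5=j.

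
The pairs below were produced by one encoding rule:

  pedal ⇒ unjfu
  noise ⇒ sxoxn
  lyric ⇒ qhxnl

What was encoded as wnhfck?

rebate

Shifts by position in pedal: pos 0: p→u (+5), pos 1: e→n (+9), pos 2: d→j (+6), pos 3: a→f (+5), pos 4: l→u (+9) — repeating every 3. A repeating key of period 3 is used — shifts +5, +9, +6 over and over.
Reversing it on wnhfck: w−5=r, n−9=e, h−6=b, f−5=a, c−9=t, k−6=e.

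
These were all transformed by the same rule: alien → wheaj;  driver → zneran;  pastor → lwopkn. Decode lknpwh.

portal

Each letter is shifted forward by 22 in the alphabet (a Caesar shift of +22).
Reversing it on lknpwh: l−22=p, k−22=o, n−22=r, p−22=t, w−22=a, h−22=l.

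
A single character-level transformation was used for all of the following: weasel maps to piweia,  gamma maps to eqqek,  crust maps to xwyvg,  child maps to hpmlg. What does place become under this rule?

The output letters match the input read backwards, each shifted +4: weasel reversed is lesaew. The word is reversed, then every letter is shifted forward by 4.
Applying it to place: reverse → ecalp; then shift: e+4=i, c+4=g, a+4=e, l+4=p, p+4=t.

igept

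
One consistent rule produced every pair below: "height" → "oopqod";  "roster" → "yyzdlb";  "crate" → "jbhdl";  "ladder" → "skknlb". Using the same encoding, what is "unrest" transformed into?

bxyozd

Shifts by position in height: pos 0: h→o (+7), pos 1: e→o (+10), pos 2: i→p (+7), pos 3: g→q (+10) — repeating every 2. It's a Vigenère-style cipher with numeric key [7,10]: position i shifts by key[i mod 2].
On unrest: u+7=b, n+10=x, r+7=y, e+10=o, s+7=z, t+10=d.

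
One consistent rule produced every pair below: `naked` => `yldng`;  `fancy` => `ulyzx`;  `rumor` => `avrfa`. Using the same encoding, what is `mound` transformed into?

n(13)→y(24) and a(0)→l(11) fit y≡7x+11 (mod 26); the inverse of 7 mod 26 is 15. This is an affine cipher: with a=0,…,z=25, each position x becomes (7x+11) mod 26.
On mound: m(12)→7·12+11≡17=r; o(14)→7·14+11≡5=f; u(20)→7·20+11≡21=v; n(13)→7·13+11≡24=y; d(3)→7·3+11≡6=g (all mod 26).

rfvyg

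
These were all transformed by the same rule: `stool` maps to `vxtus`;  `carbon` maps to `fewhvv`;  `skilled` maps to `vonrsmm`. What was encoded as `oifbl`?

In stool: s→v is +3, t→x is +4, o→t is +5, o→u is +6 — the shift increases by 1 each position. Letter i (0-indexed) is shifted by i+3, so successive shifts are 3, 4, 5, ….
Decoding oifbl: o−3=l, i−4=e, f−5=a, b−6=v, l−7=e.

leave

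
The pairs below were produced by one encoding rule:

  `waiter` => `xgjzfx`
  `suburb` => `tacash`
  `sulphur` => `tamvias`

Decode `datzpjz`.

Shifts by position in waiter: pos 0: w→x (+1), pos 1: a→g (+6), pos 2: i→j (+1), pos 3: t→z (+6) — repeating every 2. A repeating key of period 2 is used — shifts +1, +6 over and over.
Undoing it on datzpjz: d−1=c, a−6=u, t−1=s, z−6=t, p−1=o, j−6=d, z−1=y.

custody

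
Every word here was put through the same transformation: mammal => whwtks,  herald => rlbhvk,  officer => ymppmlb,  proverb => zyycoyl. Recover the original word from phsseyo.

Shifts by position in mammal: pos 0: m→w (+10), pos 1: a→h (+7), pos 2: m→w (+10), pos 3: m→t (+7) — repeating every 2. The shifts repeat in a cycle of length 2: positions 0,1,… shift by +10, +7, then the pattern repeats.
Decoding phsseyo: p−10=f, h−7=a, s−10=i, s−7=l, e−10=u, y−7=r, o−10=e.

failure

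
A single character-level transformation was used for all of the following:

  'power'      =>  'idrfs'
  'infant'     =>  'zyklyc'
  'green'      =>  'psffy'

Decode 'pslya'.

p(15)→i(8) and o(14)→d(3) fit y≡5x+11 (mod 26); the inverse of 5 mod 26 is 21. Each letter's alphabet position (a=0..z=25) is mapped through 5·x+11 mod 26 — an affine cipher.
Undoing it on pslya: p(15)→21·(15−11)≡6=g; s(18)→21·(18−11)≡17=r; l(11)→21·(11−11)≡0=a; y(24)→21·(24−11)≡13=n; a(0)→21·(0−11)≡3=d (all mod 26).

grand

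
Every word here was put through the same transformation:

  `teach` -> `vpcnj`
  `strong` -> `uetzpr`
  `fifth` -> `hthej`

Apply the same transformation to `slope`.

uwqag

Shifts by position in teach: pos 0: t→v (+2), pos 1: e→p (+11), pos 2: a→c (+2), pos 3: c→n (+11) — repeating every 2. A repeating key of period 2 is used — shifts +2, +11 over and over.
On slope: s+2=u, l+11=w, o+2=q, p+11=a, e+2=g.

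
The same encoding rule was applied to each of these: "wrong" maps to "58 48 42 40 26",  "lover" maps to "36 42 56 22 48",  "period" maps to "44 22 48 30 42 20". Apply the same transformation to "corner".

18 42 48 40 22 48

w(#23)→58 and r(#18)→48: differences scale by 2, so n = 2·pos + 12. The formula is n = 2×(alphabet index, a=1) + 12.
For corner: c=3→18, o=15→42, r=18→48, n=14→40, e=5→22, r=18→48.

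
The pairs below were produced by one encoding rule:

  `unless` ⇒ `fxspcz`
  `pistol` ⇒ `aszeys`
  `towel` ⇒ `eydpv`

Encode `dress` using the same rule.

obldc

Shifts by position in unless: pos 0: u→f (+11), pos 1: n→x (+10), pos 2: l→s (+7), pos 3: e→p (+11), pos 4: s→c (+10), pos 5: s→z (+7) — repeating every 3. It's a Vigenère-style cipher with numeric key [11,10,7]: position i shifts by key[i mod 3].
Applying it to dress: d+11=o, r+10=b, e+7=l, s+11=d, s+10=c.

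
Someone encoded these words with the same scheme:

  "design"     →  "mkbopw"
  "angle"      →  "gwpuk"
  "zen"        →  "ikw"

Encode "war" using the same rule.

The shift depends on letter class: consonant d→m is +9, but vowel e→k is +6. The rule splits by letter class: vowels +6, consonants +9.
Applying it to war: w(cons)+9=f, a(vowel)+6=g, r(cons)+9=a.

fga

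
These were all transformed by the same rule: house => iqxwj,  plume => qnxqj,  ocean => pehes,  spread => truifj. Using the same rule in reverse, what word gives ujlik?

thief

Each letter shifts forward by (position + 1), i.e. 1, 2, 3, … — the shift grows by one for each successive letter.
Undoing it on ujlik: u−1=t, j−2=h, l−3=i, i−4=e, k−5=f.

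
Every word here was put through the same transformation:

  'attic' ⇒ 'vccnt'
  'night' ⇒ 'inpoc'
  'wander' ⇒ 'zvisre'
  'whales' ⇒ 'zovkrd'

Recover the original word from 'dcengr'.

This is an affine cipher: with a=0,…,z=25, each position x becomes (25x+21) mod 26.
Undoing it on dcengr: d(3)→25·(3−21)≡18=s; c(2)→25·(2−21)≡19=t; e(4)→25·(4−21)≡17=r; n(13)→25·(13−21)≡8=i; g(6)→25·(6−21)≡15=p; r(17)→25·(17−21)≡4=e (all mod 26).

stripe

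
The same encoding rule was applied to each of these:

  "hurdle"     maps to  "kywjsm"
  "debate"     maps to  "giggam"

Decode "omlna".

In hurdle: h→k is +3, u→y is +4, r→w is +5, d→j is +6 — the shift increases by 1 each position. Each letter shifts forward by (position + 3), i.e. 3, 4, 5, … — the shift grows by one for each successive letter.
Decoding omlna: o−3=l, m−4=i, l−5=g, n−6=h, a−7=t.

light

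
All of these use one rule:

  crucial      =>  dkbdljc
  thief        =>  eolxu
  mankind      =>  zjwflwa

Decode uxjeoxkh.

feathers

Each letter's alphabet position (a=0..z=25) is mapped through 23·x+9 mod 26 — an affine cipher.
Reversing it on uxjeoxkh: u(20)→17·(20−9)≡5=f; x(23)→17·(23−9)≡4=e; j(9)→17·(9−9)≡0=a; e(4)→17·(4−9)≡19=t; o(14)→17·(14−9)≡7=h; x(23)→17·(23−9)≡4=e; k(10)→17·(10−9)≡17=r; h(7)→17·(7−9)≡18=s (all mod 26).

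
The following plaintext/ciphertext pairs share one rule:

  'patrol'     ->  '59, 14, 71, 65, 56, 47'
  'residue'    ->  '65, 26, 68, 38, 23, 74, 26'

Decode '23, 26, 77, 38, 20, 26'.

device

p(#16)→59 and a(#1)→14: differences scale by 3, so n = 3·pos + 11. The formula is n = 3×(alphabet index, a=1) + 11.
Decoding 23, 26, 77, 38, 20, 26: 23→(23−11)÷3=4=d, 26→(26−11)÷3=5=e, 77→(77−11)÷3=22=v, 38→(38−11)÷3=9=i, 20→(20−11)÷3=3=c, 26→(26−11)÷3=5=e.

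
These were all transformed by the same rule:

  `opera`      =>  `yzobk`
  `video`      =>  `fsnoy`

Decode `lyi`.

Compare letters: o→y is +10, p→z is +10, e→o is +10 — a constant shift. Each letter is shifted forward by 10 in the alphabet (a Caesar shift of +10).
Reversing it on lyi: l−10=b, y−10=o, i−10=y.

boy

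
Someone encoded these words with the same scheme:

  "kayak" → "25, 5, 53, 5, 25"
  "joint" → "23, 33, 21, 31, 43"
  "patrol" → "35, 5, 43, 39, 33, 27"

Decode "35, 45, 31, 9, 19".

With a=1..z=26, the number is 2·pos + 3.
Undoing it on 35, 45, 31, 9, 19: 35→(35−3)÷2=16=p, 45→(45−3)÷2=21=u, 31→(31−3)÷2=14=n, 9→(9−3)÷2=3=c, 19→(19−3)÷2=8=h.

punch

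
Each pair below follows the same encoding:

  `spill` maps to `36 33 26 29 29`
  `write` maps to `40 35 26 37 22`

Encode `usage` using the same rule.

38 36 18 24 22

s is letter #19 and maps to 36: an offset of 17. The number is (letter's place in the alphabet, a=1) + 17.
On usage: u=21→38, s=19→36, a=1→18, g=7→24, e=5→22.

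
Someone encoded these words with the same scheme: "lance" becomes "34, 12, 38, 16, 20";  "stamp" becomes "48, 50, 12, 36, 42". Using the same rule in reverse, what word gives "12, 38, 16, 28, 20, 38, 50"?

ancient

With a=1..z=26, the number is 2·pos + 10.
Undoing it on 12, 38, 16, 28, 20, 38, 50: 12→(12−10)÷2=1=a, 38→(38−10)÷2=14=n, 16→(16−10)÷2=3=c, 28→(28−10)÷2=9=i, 20→(20−10)÷2=5=e, 38→(38−10)÷2=14=n, 50→(50−10)÷2=20=t.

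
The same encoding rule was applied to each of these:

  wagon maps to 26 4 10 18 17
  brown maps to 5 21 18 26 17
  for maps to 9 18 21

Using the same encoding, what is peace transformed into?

19 8 4 6 8

w is letter #23 and maps to 26: an offset of 3. Each letter is replaced by its alphabet position (a=1..z=26) + 3.
On peace: p=16→19, e=5→8, a=1→4, c=3→6, e=5→8.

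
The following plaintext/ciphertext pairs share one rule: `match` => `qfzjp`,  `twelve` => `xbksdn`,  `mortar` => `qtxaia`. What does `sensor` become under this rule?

In match: m→q is +4, a→f is +5, t→z is +6, c→j is +7 — the shift increases by 1 each position. Each letter shifts forward by (position + 4), i.e. 4, 5, 6, … — the shift grows by one for each successive letter.
On sensor: s+4=w, e+5=j, n+6=t, s+7=z, o+8=w, r+9=a.

wjtzwa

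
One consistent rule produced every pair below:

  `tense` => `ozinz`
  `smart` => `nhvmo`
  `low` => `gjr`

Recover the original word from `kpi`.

Compare letters: t→o is +21, e→z is +21, n→i is +21 — a constant shift. Every letter moves 21 places later in the alphabet, wrapping around z→a.
Reversing it on kpi: k−21=p, p−21=u, i−21=n.

pun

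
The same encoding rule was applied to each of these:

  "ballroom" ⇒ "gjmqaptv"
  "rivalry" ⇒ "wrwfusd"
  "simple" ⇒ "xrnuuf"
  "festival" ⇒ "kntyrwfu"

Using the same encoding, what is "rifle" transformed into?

wrgqn

Shifts by position in ballroom: pos 0: b→g (+5), pos 1: a→j (+9), pos 2: l→m (+1), pos 3: l→q (+5), pos 4: r→a (+9), pos 5: o→p (+1) — repeating every 3. A repeating key of period 3 is used — shifts +5, +9, +1 over and over.
On rifle: r+5=w, i+9=r, f+1=g, l+5=q, e+9=n.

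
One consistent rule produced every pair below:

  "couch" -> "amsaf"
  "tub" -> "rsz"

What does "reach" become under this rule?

pcyaf

It's a constant shift of +24 (ROT24).
On reach: r+24=p, e+24=c, a+24=y, c+24=a, h+24=f.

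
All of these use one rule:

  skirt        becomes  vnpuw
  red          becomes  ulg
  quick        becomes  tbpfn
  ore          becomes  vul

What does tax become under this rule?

wha

The rule splits by letter class: vowels +7, consonants +3.
For tax: t(cons)+3=w, a(vowel)+7=h, x(cons)+3=a.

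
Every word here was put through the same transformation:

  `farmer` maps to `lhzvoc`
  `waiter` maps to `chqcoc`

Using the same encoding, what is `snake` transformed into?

In farmer: f→l is +6, a→h is +7, r→z is +8, m→v is +9 — the shift increases by 1 each position. The shift increases by 1 at each position, starting from +6: 6, 7, 8, ….
Applying it to snake: s+6=y, n+7=u, a+8=i, k+9=t, e+10=o.

yuito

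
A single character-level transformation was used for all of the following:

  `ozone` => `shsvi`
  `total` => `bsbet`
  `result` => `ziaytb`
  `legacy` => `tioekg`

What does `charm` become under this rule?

The shift depends on letter class: consonant z→h is +8, but vowel o→s is +4. The rule splits by letter class: vowels +4, consonants +8.
For charm: c(cons)+8=k, h(cons)+8=p, a(vowel)+4=e, r(cons)+8=z, m(cons)+8=u.

kpezu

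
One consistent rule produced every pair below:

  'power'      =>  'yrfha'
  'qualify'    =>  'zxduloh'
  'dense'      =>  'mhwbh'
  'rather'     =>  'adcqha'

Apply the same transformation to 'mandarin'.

vdwmdalw

The shift depends on letter class: consonant p→y is +9, but vowel o→r is +3. The rule splits by letter class: vowels +3, consonants +9.
Applying it to mandarin: m(cons)+9=v, a(vowel)+3=d, n(cons)+9=w, d(cons)+9=m, a(vowel)+3=d, r(cons)+9=a, i(vowel)+3=l, n(cons)+9=w.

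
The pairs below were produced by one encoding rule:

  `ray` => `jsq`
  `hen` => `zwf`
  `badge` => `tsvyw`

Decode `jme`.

It's a constant shift of +18 (ROT18).
Decoding jme: j−18=r, m−18=u, e−18=m.

rum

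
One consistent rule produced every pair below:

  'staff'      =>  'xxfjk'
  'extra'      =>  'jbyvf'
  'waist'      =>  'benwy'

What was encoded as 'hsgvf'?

cobra

The shifts repeat in a cycle of length 2: positions 0,1,… shift by +5, +4, then the pattern repeats.
Reversing it on hsgvf: h−5=c, s−4=o, g−5=b, v−4=r, f−5=a.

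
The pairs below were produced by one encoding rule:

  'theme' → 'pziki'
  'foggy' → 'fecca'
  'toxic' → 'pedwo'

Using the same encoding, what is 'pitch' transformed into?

t(19)→p(15) and h(7)→z(25) fit y≡23x+20 (mod 26); the inverse of 23 mod 26 is 17. This is an affine cipher: with a=0,…,z=25, each position x becomes (23x+20) mod 26.
For pitch: p(15)→23·15+20≡1=b; i(8)→23·8+20≡22=w; t(19)→23·19+20≡15=p; c(2)→23·2+20≡14=o; h(7)→23·7+20≡25=z (all mod 26).

bwpoz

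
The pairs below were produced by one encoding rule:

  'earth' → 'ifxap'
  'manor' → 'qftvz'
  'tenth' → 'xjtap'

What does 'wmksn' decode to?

shelf

In earth: e→i is +4, a→f is +5, r→x is +6, t→a is +7 — the shift increases by 1 each position. The shift increases by 1 at each position, starting from +4: 4, 5, 6, ….
Undoing it on wmksn: w−4=s, m−5=h, k−6=e, s−7=l, n−8=f.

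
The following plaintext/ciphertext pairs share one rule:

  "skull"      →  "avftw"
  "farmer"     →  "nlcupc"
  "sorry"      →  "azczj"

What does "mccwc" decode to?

error

Shifts by position in skull: pos 0: s→a (+8), pos 1: k→v (+11), pos 2: u→f (+11), pos 3: l→t (+8), pos 4: l→w (+11) — repeating every 3. The shifts repeat in a cycle of length 3: positions 0,1,… shift by +8, +11, +11, then the pattern repeats.
Decoding mccwc: m−8=e, c−11=r, c−11=r, w−8=o, c−11=r.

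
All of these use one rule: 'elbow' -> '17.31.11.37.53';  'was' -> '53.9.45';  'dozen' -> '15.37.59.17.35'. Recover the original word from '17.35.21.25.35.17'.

engine

e(#5)→17 and l(#12)→31: differences scale by 2, so n = 2·pos + 7. The formula is n = 2×(alphabet index, a=1) + 7.
Reversing it on 17.35.21.25.35.17: 17→(17−7)÷2=5=e, 35→(35−7)÷2=14=n, 21→(21−7)÷2=7=g, 25→(25−7)÷2=9=i, 35→(35−7)÷2=14=n, 17→(17−7)÷2=5=e.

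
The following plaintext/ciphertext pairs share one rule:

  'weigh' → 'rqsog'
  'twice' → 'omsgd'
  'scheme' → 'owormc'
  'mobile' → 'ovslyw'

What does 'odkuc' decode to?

skate

The output letters match the input read backwards, each shifted +10: weigh reversed is hgiew. The word is reversed, then every letter is shifted forward by 10.
Decoding odkuc: shift back: o−10=e, d−10=t, k−10=a, u−10=k, c−10=s → etaks; then reverse → skate.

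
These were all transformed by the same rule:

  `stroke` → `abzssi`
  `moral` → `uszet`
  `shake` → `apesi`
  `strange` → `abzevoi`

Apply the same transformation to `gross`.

ozsaa

The shift depends on letter class: consonant s→a is +8, but vowel o→s is +4. The rule splits by letter class: vowels +4, consonants +8.
For gross: g(cons)+8=o, r(cons)+8=z, o(vowel)+4=s, s(cons)+8=a, s(cons)+8=a.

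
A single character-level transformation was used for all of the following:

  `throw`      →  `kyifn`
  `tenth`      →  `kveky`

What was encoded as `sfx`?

bog

Each letter is shifted forward by 17 in the alphabet (a Caesar shift of +17).
Reversing it on sfx: s−17=b, f−17=o, x−17=g.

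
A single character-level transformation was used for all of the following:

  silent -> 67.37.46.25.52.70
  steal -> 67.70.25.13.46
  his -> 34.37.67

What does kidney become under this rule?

s(#19)→67 and i(#9)→37: differences scale by 3, so n = 3·pos + 10. Each letter becomes 3×(its alphabet position, a=1..z=26) + 10.
Applying it to kidney: k=11→43, i=9→37, d=4→22, n=14→52, e=5→25, y=25→85.

43.37.22.52.25.85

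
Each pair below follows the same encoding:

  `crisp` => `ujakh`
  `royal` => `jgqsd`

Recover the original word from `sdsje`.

Compare letters: c→u is +18, r→j is +18, i→a is +18 — a constant shift. Every letter moves 18 places later in the alphabet, wrapping around z→a.
Reversing it on sdsje: s−18=a, d−18=l, s−18=a, j−18=r, e−18=m.

alarm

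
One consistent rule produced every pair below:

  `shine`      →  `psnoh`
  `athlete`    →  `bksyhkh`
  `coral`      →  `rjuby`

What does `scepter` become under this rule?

s(18)→p(15) and h(7)→s(18) fit y≡21x+1 (mod 26); the inverse of 21 mod 26 is 5. This is an affine cipher: with a=0,…,z=25, each position x becomes (21x+1) mod 26.
For scepter: s(18)→21·18+1≡15=p; c(2)→21·2+1≡17=r; e(4)→21·4+1≡7=h; p(15)→21·15+1≡4=e; t(19)→21·19+1≡10=k; e(4)→21·4+1≡7=h; r(17)→21·17+1≡20=u (all mod 26).

prhekhu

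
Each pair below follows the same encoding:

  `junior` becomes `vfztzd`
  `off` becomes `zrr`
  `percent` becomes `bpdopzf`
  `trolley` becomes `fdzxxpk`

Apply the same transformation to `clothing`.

The shift depends on letter class: consonant j→v is +12, but vowel u→f is +11. Vowels shift forward by 11 and consonants shift forward by 12.
Applying it to clothing: c(cons)+12=o, l(cons)+12=x, o(vowel)+11=z, t(cons)+12=f, h(cons)+12=t, i(vowel)+11=t, n(cons)+12=z, g(cons)+12=s.

oxzfttzs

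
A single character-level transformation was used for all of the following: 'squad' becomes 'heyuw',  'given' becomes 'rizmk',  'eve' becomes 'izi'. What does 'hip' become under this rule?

Two steps: reverse the string, then apply a Caesar shift of +4.
For hip: reverse → pih; then shift: p+4=t, i+4=m, h+4=l.

tml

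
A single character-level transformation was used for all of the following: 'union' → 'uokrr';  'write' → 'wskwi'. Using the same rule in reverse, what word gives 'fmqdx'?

Each letter shifts forward by its position index (0, 1, 2, …) — the shift grows by one for each successive letter.
Reversing it on fmqdx: f−0=f, m−1=l, q−2=o, d−3=a, x−4=t.

float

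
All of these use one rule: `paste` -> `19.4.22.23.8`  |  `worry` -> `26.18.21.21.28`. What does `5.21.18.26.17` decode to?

p is letter #16 and maps to 19: an offset of 3. Each letter is replaced by its alphabet position (a=1..z=26) + 3.
Undoing it on 5.21.18.26.17: 5→(5−3)÷1=2=b, 21→(21−3)÷1=18=r, 18→(18−3)÷1=15=o, 26→(26−3)÷1=23=w, 17→(17−3)÷1=14=n.

brown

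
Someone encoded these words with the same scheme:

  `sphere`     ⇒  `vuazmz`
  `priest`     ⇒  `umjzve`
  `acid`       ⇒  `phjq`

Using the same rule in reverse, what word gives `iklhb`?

flock

s(18)→v(21) and p(15)→u(20) fit y≡9x+15 (mod 26); the inverse of 9 mod 26 is 3. Treating letters as 0–25, the rule is x ↦ 9x + 15 (mod 26).
Reversing it on iklhb: i(8)→3·(8−15)≡5=f; k(10)→3·(10−15)≡11=l; l(11)→3·(11−15)≡14=o; h(7)→3·(7−15)≡2=c; b(1)→3·(1−15)≡10=k (all mod 26).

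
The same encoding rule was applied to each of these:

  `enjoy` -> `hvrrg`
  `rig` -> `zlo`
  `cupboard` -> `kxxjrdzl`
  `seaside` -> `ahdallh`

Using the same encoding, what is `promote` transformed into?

The shift depends on letter class: consonant n→v is +8, but vowel e→h is +3. The rule splits by letter class: vowels +3, consonants +8.
On promote: p(cons)+8=x, r(cons)+8=z, o(vowel)+3=r, m(cons)+8=u, o(vowel)+3=r, t(cons)+8=b, e(vowel)+3=h.

xzrurbh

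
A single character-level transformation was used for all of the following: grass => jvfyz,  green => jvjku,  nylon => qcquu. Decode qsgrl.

noble

Each letter shifts forward by (position + 3), i.e. 3, 4, 5, … — the shift grows by one for each successive letter.
Reversing it on qsgrl: q−3=n, s−4=o, g−5=b, r−6=l, l−7=e.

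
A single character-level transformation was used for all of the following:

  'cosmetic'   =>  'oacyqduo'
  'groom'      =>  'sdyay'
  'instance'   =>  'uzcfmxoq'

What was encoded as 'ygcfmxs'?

Shifts by position in cosmetic: pos 0: c→o (+12), pos 1: o→a (+12), pos 2: s→c (+10), pos 3: m→y (+12), pos 4: e→q (+12), pos 5: t→d (+10) — repeating every 3. It's a Vigenère-style cipher with numeric key [12,12,10]: position i shifts by key[i mod 3].
Decoding ygcfmxs: y−12=m, g−12=u, c−10=s, f−12=t, m−12=a, x−10=n, s−12=g.

mustang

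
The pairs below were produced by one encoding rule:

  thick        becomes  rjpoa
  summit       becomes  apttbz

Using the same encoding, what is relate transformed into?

The output letters match the input read backwards, each shifted +7: thick reversed is kciht. Read the word backwards and shift each letter +7.
On relate: reverse → etaler; then shift: e+7=l, t+7=a, a+7=h, l+7=s, e+7=l, r+7=y.

lahsly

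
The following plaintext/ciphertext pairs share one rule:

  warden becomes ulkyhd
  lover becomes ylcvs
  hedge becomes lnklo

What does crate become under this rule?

The output letters match the input read backwards, each shifted +7: warden reversed is nedraw. Read the word backwards and shift each letter +7.
For crate: reverse → etarc; then shift: e+7=l, t+7=a, a+7=h, r+7=y, c+7=j.

lahyj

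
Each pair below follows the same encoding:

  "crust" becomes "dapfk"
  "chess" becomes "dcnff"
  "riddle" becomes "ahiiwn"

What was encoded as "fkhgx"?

sting

c(2)→d(3) and r(17)→a(0) fit y≡5x+19 (mod 26); the inverse of 5 mod 26 is 21. Treating letters as 0–25, the rule is x ↦ 5x + 19 (mod 26).
Undoing it on fkhgx: f(5)→21·(5−19)≡18=s; k(10)→21·(10−19)≡19=t; h(7)→21·(7−19)≡8=i; g(6)→21·(6−19)≡13=n; x(23)→21·(23−19)≡6=g (all mod 26).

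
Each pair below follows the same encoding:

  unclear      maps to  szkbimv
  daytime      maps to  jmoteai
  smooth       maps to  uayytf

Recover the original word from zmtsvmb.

natural

Each letter's alphabet position (a=0..z=25) is mapped through 25·x+12 mod 26 — an affine cipher.
Reversing it on zmtsvmb: z(25)→25·(25−12)≡13=n; m(12)→25·(12−12)≡0=a; t(19)→25·(19−12)≡19=t; s(18)→25·(18−12)≡20=u; v(21)→25·(21−12)≡17=r; m(12)→25·(12−12)≡0=a; b(1)→25·(1−12)≡11=l (all mod 26).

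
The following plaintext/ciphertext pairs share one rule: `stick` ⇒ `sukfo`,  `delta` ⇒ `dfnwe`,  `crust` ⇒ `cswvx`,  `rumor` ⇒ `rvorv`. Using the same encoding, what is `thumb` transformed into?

tiwpf

In stick: s→s is +0, t→u is +1, i→k is +2, c→f is +3 — the shift increases by 1 each position. Letter i (0-indexed) is shifted by i+0, so successive shifts are 0, 1, 2, ….
Applying it to thumb: t+0=t, h+1=i, u+2=w, m+3=p, b+4=f.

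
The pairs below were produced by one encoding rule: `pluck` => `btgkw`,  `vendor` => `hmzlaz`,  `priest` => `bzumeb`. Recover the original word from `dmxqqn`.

relief

Shifts by position in pluck: pos 0: p→b (+12), pos 1: l→t (+8), pos 2: u→g (+12), pos 3: c→k (+8) — repeating every 2. The shifts repeat in a cycle of length 2: positions 0,1,… shift by +12, +8, then the pattern repeats.
Undoing it on dmxqqn: d−12=r, m−8=e, x−12=l, q−8=i, q−12=e, n−8=f.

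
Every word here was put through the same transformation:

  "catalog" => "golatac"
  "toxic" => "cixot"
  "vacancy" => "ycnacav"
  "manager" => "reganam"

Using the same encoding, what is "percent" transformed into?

tnecrep

The output letters match the input read backwards: catalog reversed is golatac. The word is simply reversed.
For percent: reverse → tnecrep.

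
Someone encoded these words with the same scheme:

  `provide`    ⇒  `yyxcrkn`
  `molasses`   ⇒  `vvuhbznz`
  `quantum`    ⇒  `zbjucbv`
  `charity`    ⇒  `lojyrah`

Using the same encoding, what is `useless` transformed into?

dznsnzb

A repeating key of period 2 is used — shifts +9, +7 over and over.
On useless: u+9=d, s+7=z, e+9=n, l+7=s, e+9=n, s+7=z, s+9=b.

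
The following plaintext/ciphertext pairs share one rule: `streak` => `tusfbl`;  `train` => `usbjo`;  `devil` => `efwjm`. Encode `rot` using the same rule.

spu

Compare letters: s→t is +1, t→u is +1, r→s is +1 — a constant shift. Each letter is shifted forward by 1 in the alphabet (a Caesar shift of +1).
Applying it to rot: r+1=s, o+1=p, t+1=u.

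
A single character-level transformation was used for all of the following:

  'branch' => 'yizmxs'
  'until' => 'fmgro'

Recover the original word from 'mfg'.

nut

Each letter is replaced by its mirror in the alphabet: a↔z, b↔y, c↔x, and so on (the Atbash cipher).
Undoing it on mfg: m↔n, f↔u, g↔t.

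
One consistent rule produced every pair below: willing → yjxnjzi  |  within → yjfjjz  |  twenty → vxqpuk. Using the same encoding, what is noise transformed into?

It's a Vigenère-style cipher with numeric key [2,1,12]: position i shifts by key[i mod 3].
On noise: n+2=p, o+1=p, i+12=u, s+2=u, e+1=f.

ppuuf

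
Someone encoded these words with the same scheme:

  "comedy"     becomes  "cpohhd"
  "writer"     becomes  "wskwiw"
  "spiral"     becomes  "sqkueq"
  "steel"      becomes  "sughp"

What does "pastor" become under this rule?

pbuwsw

In comedy: c→c is +0, o→p is +1, m→o is +2, e→h is +3 — the shift increases by 1 each position. Each letter shifts forward by its position index (0, 1, 2, …) — the shift grows by one for each successive letter.
Applying it to pastor: p+0=p, a+1=b, s+2=u, t+3=w, o+4=s, r+5=w.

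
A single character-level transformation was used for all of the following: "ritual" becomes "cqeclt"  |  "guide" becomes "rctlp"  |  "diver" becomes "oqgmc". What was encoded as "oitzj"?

Shifts by position in ritual: pos 0: r→c (+11), pos 1: i→q (+8), pos 2: t→e (+11), pos 3: u→c (+8) — repeating every 2. It's a Vigenère-style cipher with numeric key [11,8]: position i shifts by key[i mod 2].
Undoing it on oitzj: o−11=d, i−8=a, t−11=i, z−8=r, j−11=y.

dairy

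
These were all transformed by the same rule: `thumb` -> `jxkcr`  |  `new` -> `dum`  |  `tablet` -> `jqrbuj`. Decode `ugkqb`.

Compare letters: t→j is +16, h→x is +16, u→k is +16 — a constant shift. Each letter is shifted forward by 16 in the alphabet (a Caesar shift of +16).
Decoding ugkqb: u−16=e, g−16=q, k−16=u, q−16=a, b−16=l.

equal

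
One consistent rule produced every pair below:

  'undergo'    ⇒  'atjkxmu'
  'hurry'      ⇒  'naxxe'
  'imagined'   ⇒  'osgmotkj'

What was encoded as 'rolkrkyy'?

lifeless

This is a Caesar cipher with shift 6.
Decoding rolkrkyy: r−6=l, o−6=i, l−6=f, k−6=e, r−6=l, k−6=e, y−6=s, y−6=s.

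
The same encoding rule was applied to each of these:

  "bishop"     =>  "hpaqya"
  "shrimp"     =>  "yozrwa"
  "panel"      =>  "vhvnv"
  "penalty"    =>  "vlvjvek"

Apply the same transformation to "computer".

Each letter shifts forward by (position + 6), i.e. 6, 7, 8, … — the shift grows by one for each successive letter.
On computer: c+6=i, o+7=v, m+8=u, p+9=y, u+10=e, t+11=e, e+12=q, r+13=e.

ivuyeeqe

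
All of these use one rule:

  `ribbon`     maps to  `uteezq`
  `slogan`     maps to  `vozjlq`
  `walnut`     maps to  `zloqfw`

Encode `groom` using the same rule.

The shift depends on letter class: consonant r→u is +3, but vowel i→t is +11. Two shifts are in play — +11 for a/e/i/o/u, +3 for every other letter.
On groom: g(cons)+3=j, r(cons)+3=u, o(vowel)+11=z, o(vowel)+11=z, m(cons)+3=p.

juzzp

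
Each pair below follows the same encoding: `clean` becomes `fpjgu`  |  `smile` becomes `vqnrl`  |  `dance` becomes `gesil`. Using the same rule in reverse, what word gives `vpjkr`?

sleek

In clean: c→f is +3, l→p is +4, e→j is +5, a→g is +6 — the shift increases by 1 each position. Letter i (0-indexed) is shifted by i+3, so successive shifts are 3, 4, 5, ….
Reversing it on vpjkr: v−3=s, p−4=l, j−5=e, k−6=e, r−7=k.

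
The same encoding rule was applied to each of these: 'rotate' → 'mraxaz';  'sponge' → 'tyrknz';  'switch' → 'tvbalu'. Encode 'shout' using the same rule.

Each letter's alphabet position (a=0..z=25) is mapped through 7·x+23 mod 26 — an affine cipher.
Applying it to shout: s(18)→7·18+23≡19=t; h(7)→7·7+23≡20=u; o(14)→7·14+23≡17=r; u(20)→7·20+23≡7=h; t(19)→7·19+23≡0=a (all mod 26).

turha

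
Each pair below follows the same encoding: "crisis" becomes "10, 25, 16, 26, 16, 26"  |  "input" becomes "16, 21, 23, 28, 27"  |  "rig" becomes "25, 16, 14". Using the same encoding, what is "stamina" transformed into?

26, 27, 8, 20, 16, 21, 8

The number is (letter's place in the alphabet, a=1) + 7.
Applying it to stamina: s=19→26, t=20→27, a=1→8, m=13→20, i=9→16, n=14→21, a=1→8.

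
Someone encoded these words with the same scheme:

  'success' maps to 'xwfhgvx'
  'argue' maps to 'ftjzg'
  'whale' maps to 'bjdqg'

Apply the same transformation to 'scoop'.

xertr

A repeating key of period 3 is used — shifts +5, +2, +3 over and over.
On scoop: s+5=x, c+2=e, o+3=r, o+5=t, p+2=r.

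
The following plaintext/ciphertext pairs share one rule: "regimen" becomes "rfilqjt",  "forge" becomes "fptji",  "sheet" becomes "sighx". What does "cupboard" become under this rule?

cvresfxk

Each letter shifts forward by its position index (0, 1, 2, …) — the shift grows by one for each successive letter.
Applying it to cupboard: c+0=c, u+1=v, p+2=r, b+3=e, o+4=s, a+5=f, r+6=x, d+7=k.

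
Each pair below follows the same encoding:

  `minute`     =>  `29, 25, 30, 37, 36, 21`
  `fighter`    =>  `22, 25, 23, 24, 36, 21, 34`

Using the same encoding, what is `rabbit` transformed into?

34, 17, 18, 18, 25, 36

m is letter #13 and maps to 29: an offset of 16. The number is (letter's place in the alphabet, a=1) + 16.
Applying it to rabbit: r=18→34, a=1→17, b=2→18, b=2→18, i=9→25, t=20→36.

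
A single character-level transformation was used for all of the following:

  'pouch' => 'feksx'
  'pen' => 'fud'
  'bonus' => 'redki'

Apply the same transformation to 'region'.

huwyed

This is a Caesar cipher with shift 16.
On region: r+16=h, e+16=u, g+16=w, i+16=y, o+16=e, n+16=d.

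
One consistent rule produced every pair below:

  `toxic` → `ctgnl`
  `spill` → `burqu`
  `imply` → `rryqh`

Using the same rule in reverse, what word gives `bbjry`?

Shifts by position in toxic: pos 0: t→c (+9), pos 1: o→t (+5), pos 2: x→g (+9), pos 3: i→n (+5) — repeating every 2. A repeating key of period 2 is used — shifts +9, +5 over and over.
Decoding bbjry: b−9=s, b−5=w, j−9=a, r−5=m, y−9=p.

swamp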